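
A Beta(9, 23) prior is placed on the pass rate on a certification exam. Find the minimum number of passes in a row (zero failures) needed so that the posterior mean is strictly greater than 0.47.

k = 12

After k passes and 0 failures the posterior is Beta(9+k, 23), with mean (9+k)/(9+23+k).
Set (9+k)/(32+k) > 0.47 and solve: k > (0.47·32 − 9)/(1 − 0.47) = 11.396.
The smallest integer exceeding 11.396 is 12.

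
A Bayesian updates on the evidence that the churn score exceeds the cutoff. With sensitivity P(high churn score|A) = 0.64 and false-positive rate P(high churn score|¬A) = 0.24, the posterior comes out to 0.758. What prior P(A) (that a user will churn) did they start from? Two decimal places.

Bayes' rule in odds form gives O(A|E) = O(A)·[P(E|A)/P(E|¬A)], hence O(A) = O(A|E)/LR.
Posterior odds = 0.758/(1−0.758) = 3.1322. LR = 0.64/0.24 = 2.6667.
Prior odds = 3.1322/2.6667 = 1.1746, so P(A) = 1.1746/(1+1.1746) ≈ 0.54.

P(A) = 0.54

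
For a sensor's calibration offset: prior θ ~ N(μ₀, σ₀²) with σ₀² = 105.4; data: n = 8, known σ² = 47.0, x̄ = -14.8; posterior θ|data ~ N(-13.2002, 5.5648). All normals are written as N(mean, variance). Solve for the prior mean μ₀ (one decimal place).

The posterior mean is a precision-weighted average: μ_n = (τ₀μ₀ + τ_data·x̄)/(τ₀+τ_data), with τ₀=1/σ₀² and τ_data=n/σ².
Here τ₀ = 1/105.4 = 0.009488 and τ_data = 8/47.0 = 0.170213, so τ_n = 0.179701.
Rearranging for μ₀: μ₀ = (μ_n·τ_n − τ_data·x̄)/τ₀ = (-13.2002·0.179701 − 0.170213·-14.8) / 0.009488 = 0.147063/0.009488 ≈ 15.5.

μ₀ = 15.5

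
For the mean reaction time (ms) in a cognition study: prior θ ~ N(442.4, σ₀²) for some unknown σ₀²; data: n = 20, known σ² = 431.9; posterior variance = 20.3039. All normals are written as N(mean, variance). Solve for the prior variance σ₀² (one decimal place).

Posterior precision equals prior precision plus data precision: 1/σ_n² = 1/σ₀² + n/σ².
So 1/σ₀² = 1/20.3039 − 20/431.9 = 0.049252 − 0.046307 = 0.002945.
Hence σ₀² = 1/0.002945 ≈ 339.6.

σ₀² = 339.6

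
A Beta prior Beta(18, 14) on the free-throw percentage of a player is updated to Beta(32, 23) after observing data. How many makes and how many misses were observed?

Beta is conjugate to the binomial likelihood: posterior = Beta(α+s, β+f).
Match parameters: s=32−18=14, f=23−14=9.

14 makes and 9 misses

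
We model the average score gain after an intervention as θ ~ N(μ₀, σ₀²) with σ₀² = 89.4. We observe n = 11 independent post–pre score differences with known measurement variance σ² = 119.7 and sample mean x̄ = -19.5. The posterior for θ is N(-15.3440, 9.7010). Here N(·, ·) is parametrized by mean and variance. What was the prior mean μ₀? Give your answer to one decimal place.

With known observation variance, the Normal–Normal posterior has precision τ_n = τ₀ + n/σ² and mean μ_n = (τ₀μ₀ + (n/σ²)x̄)/τ_n.
Here τ₀ = 1/89.4 = 0.011186 and τ_data = 11/119.7 = 0.091896, so τ_n = 0.103082.
Rearranging for μ₀: μ₀ = (μ_n·τ_n − τ_data·x̄)/τ₀ = (-15.3440·0.103082 − 0.091896·-19.5) / 0.011186 = 0.210282/0.011186 ≈ 18.8.

μ₀ = 18.8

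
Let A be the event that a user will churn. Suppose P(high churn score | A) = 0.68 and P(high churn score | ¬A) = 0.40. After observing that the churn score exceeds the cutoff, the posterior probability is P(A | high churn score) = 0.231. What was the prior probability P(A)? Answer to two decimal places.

P(A) = 0.15

Bayes' rule in odds form gives O(A|E) = O(A)·[P(E|A)/P(E|¬A)], hence O(A) = O(A|E)/LR.
Posterior odds = 0.231/(1−0.231) = 0.3004. LR = 0.68/0.40 = 1.7000.
Prior odds = 0.3004/1.7000 = 0.1767, so P(A) = 0.1767/(1+0.1767) ≈ 0.15.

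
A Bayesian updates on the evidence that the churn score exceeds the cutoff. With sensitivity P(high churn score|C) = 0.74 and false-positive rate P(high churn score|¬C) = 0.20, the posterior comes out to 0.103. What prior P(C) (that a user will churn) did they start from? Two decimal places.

P(C) = 0.03

In odds form, posterior odds = prior odds × likelihood ratio, so prior odds = posterior odds ÷ LR.
Posterior odds = 0.103/(1−0.103) = 0.1148. LR = 0.74/0.20 = 3.7000.
Prior odds = 0.1148/3.7000 = 0.0310, so P(C) = 0.0310/(1+0.0310) ≈ 0.03.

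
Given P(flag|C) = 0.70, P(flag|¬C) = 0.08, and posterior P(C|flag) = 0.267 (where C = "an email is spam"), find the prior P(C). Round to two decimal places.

Bayes' rule in odds form gives O(C|E) = O(C)·[P(E|C)/P(E|¬C)], hence O(C) = O(C|E)/LR.
Posterior odds = 0.267/(1−0.267) = 0.3643. LR = 0.70/0.08 = 8.7500.
Prior odds = 0.3643/8.7500 = 0.0416, so P(C) = 0.0416/(1+0.0416) ≈ 0.04.

P(C) = 0.04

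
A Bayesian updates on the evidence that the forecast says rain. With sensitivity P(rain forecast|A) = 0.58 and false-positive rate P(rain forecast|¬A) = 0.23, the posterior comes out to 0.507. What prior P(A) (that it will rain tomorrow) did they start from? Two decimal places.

In odds form, posterior odds = prior odds × likelihood ratio, so prior odds = posterior odds ÷ LR.
Posterior odds = 0.507/(1−0.507) = 1.0284. LR = 0.58/0.23 = 2.5217.
Prior odds = 1.0284/2.5217 = 0.4078, so P(A) = 0.4078/(1+0.4078) ≈ 0.29.

P(A) = 0.29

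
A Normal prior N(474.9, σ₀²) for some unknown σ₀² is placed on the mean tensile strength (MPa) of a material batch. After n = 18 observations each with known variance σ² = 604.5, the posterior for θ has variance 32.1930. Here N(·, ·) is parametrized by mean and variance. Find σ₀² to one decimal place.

For the Normal–Normal model with known σ², precisions add: τ_n = τ₀ + n/σ².
So 1/σ₀² = 1/32.1930 − 18/604.5 = 0.031063 − 0.029777 = 0.001286.
Hence σ₀² = 1/0.001286 ≈ 777.6.

σ₀² = 777.6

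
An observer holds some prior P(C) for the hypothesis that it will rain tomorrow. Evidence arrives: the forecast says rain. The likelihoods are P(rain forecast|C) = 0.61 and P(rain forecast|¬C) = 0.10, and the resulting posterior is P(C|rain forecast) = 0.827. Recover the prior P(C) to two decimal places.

P(C) = 0.44

In odds form, posterior odds = prior odds × likelihood ratio, so prior odds = posterior odds ÷ LR.
Posterior odds = 0.827/(1−0.827) = 4.7803. LR = 0.61/0.10 = 6.1000.
Prior odds = 4.7803/6.1000 = 0.7837, so P(C) = 0.7837/(1+0.7837) ≈ 0.44.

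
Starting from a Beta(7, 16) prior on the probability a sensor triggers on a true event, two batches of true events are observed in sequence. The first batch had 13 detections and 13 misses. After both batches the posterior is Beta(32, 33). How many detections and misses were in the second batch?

12 detections and 4 misses

Sequential conjugate updates are equivalent to a single update on the pooled data, so total successes = posterior α − prior α and total failures = posterior β − prior β.
Total across both batches: 32−7=25 detections, 33−16=17 misses.
Subtract the first batch: 25−13=12 detections and 17−13=4 misses.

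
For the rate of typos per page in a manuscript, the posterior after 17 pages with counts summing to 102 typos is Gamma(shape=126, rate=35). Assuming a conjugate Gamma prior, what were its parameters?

A Gamma(α, β) prior (rate parametrization) on a Poisson rate with n observations summing to S gives posterior Gamma(α+S, β+n).
So α = 126 − 102 = 24 and β = 35 − 17 = 18.

Gamma(shape=24, rate=18)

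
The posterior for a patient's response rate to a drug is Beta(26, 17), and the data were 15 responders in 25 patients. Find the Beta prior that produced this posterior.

Beta(11, 7)

Beta is conjugate to the binomial likelihood: posterior = Beta(α+s, β+f).
So α = 26 − 15 = 11 and β = 17 − 10 = 7.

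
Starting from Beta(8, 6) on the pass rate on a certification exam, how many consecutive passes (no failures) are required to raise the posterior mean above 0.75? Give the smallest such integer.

After k passes and 0 failures the posterior is Beta(8+k, 6), with mean (8+k)/(8+6+k).
Set (8+k)/(14+k) > 0.75 and solve: k > (0.75·14 − 8)/(1 − 0.75) = 10.000.
The smallest integer exceeding 10.000 is 11, and checking k=11: (19)/(25) = 0.7600 > 0.75.

k = 11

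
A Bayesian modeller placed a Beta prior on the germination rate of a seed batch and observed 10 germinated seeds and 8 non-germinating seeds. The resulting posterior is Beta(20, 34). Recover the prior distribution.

Under Beta–binomial conjugacy the posterior parameters are (α+s, β+f).
Subtract the data counts: 20−10=10, 34−8=26.

Beta(10, 26)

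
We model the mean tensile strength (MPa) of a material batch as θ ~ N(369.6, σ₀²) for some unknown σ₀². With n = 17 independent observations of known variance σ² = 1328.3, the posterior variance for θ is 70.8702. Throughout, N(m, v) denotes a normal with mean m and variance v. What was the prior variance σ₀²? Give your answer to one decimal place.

σ₀² = 762.2

Posterior precision equals prior precision plus data precision: 1/σ_n² = 1/σ₀² + n/σ².
So 1/σ₀² = 1/70.8702 − 17/1328.3 = 0.014110 − 0.012798 = 0.001312.
Hence σ₀² = 1/0.001312 ≈ 762.2.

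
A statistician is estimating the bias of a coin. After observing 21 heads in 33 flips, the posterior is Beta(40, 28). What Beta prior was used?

Beta is conjugate to the binomial likelihood: posterior = Beta(α+s, β+f).
Subtract the data counts: 40−21=19, 28−12=16.

Beta(19, 16)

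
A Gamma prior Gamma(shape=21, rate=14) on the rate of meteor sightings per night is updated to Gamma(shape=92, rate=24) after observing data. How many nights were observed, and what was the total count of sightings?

n = 10 nights with total 71 sightings

A Gamma(α, β) prior (rate parametrization) on a Poisson rate with n observations summing to S gives posterior Gamma(α+S, β+n).
Matching: Σxᵢ = 92 − 21 = 71 and n = 24 − 14 = 10.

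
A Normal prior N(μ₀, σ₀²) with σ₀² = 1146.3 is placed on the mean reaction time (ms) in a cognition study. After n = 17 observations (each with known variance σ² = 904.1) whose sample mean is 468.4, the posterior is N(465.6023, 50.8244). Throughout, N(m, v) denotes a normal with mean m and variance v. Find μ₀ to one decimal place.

With known observation variance, the Normal–Normal posterior has precision τ_n = τ₀ + n/σ² and mean μ_n = (τ₀μ₀ + (n/σ²)x̄)/τ_n.
Here τ₀ = 1/1146.3 = 0.000872 and τ_data = 17/904.1 = 0.018803, so τ_n = 0.019675.
Rearranging for μ₀: μ₀ = (μ_n·τ_n − τ_data·x̄)/τ₀ = (465.6023·0.019675 − 0.018803·468.4) / 0.000872 = 0.353400/0.000872 ≈ 405.3.

μ₀ = 405.3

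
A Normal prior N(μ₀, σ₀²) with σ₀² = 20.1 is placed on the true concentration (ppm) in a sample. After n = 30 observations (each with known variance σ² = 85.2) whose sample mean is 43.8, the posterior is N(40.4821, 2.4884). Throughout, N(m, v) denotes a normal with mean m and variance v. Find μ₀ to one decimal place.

μ₀ = 17.0

The posterior mean is a precision-weighted average: μ_n = (τ₀μ₀ + τ_data·x̄)/(τ₀+τ_data), with τ₀=1/σ₀² and τ_data=n/σ².
Here τ₀ = 1/20.1 = 0.049751 and τ_data = 30/85.2 = 0.352113, so τ_n = 0.401864.
Rearranging for μ₀: μ₀ = (μ_n·τ_n − τ_data·x̄)/τ₀ = (40.4821·0.401864 − 0.352113·43.8) / 0.049751 = 0.845749/0.049751 ≈ 17.0.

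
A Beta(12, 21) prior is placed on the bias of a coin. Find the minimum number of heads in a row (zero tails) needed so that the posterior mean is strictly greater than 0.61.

After k heads and 0 tails the posterior is Beta(12+k, 21), with mean (12+k)/(12+21+k).
Set (12+k)/(33+k) > 0.61 and solve: k > (0.61·33 − 12)/(1 − 0.61) = 20.846.
The smallest integer exceeding 20.846 is 21.

k = 21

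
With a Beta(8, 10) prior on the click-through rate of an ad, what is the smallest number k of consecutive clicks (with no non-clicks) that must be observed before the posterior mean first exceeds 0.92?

After k clicks and 0 non-clicks the posterior is Beta(8+k, 10), with mean (8+k)/(8+10+k).
Set (8+k)/(18+k) > 0.92 and solve: k > (0.92·18 − 8)/(1 − 0.92) = 107.000.
The smallest integer exceeding 107.000 is 108.

k = 108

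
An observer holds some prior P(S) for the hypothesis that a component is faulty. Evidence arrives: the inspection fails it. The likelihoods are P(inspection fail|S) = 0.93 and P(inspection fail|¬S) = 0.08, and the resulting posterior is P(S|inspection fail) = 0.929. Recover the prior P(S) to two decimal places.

P(S) = 0.53

In odds form, posterior odds = prior odds × likelihood ratio, so prior odds = posterior odds ÷ LR.
Posterior odds = 0.929/(1−0.929) = 13.0845. LR = 0.93/0.08 = 11.6250.
Prior odds = 13.0845/11.6250 = 1.1255, so P(S) = 1.1255/(1+1.1255) ≈ 0.53.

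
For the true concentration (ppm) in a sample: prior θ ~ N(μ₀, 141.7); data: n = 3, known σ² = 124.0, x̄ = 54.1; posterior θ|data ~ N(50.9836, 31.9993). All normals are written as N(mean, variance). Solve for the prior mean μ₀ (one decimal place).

With known observation variance, the Normal–Normal posterior has precision τ_n = τ₀ + n/σ² and mean μ_n = (τ₀μ₀ + (n/σ²)x̄)/τ_n.
Here τ₀ = 1/141.7 = 0.007057 and τ_data = 3/124.0 = 0.024194, so τ_n = 0.031251.
Rearranging for μ₀: μ₀ = (μ_n·τ_n − τ_data·x̄)/τ₀ = (50.9836·0.031251 − 0.024194·54.1) / 0.007057 = 0.284393/0.007057 ≈ 40.3.

μ₀ = 40.3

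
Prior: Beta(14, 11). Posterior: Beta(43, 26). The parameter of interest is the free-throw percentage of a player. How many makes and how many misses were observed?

Under Beta–binomial conjugacy the posterior parameters are (a+s, b+f).
Match parameters: s=43−14=29, f=26−11=15.

29 makes and 15 misses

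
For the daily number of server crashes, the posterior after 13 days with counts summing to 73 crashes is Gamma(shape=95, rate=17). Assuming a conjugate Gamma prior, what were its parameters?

Gamma(shape=22, rate=4)

A Gamma(α, β) prior (rate parametrization) on a Poisson rate with n observations summing to S gives posterior Gamma(α+S, β+n).
So α = 95 − 73 = 22 and β = 17 − 13 = 4.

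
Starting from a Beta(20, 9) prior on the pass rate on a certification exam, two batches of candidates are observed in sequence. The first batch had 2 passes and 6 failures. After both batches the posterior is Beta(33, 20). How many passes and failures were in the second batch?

Sequential conjugate updates are equivalent to a single update on the pooled data, so total successes = posterior α − prior α and total failures = posterior β − prior β.
Total across both batches: 33−20=13 passes, 20−9=11 failures.
Subtract the first batch: 13−2=11 passes and 11−6=5 failures.

11 passes and 5 failures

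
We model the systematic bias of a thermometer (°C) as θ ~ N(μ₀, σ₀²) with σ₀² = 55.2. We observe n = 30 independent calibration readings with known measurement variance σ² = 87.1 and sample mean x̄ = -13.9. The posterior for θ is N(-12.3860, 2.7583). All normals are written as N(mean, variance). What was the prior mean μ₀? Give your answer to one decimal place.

μ₀ = 16.4

With known observation variance, the Normal–Normal posterior has precision τ_n = τ₀ + n/σ² and mean μ_n = (τ₀μ₀ + (n/σ²)x̄)/τ_n.
Here τ₀ = 1/55.2 = 0.018116 and τ_data = 30/87.1 = 0.344432, so τ_n = 0.362548.
Rearranging for μ₀: μ₀ = (μ_n·τ_n − τ_data·x̄)/τ₀ = (-12.3860·0.362548 − 0.344432·-13.9) / 0.018116 = 0.297085/0.018116 ≈ 16.4.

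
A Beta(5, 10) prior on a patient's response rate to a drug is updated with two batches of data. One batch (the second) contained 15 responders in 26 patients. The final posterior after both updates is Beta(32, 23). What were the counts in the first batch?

12 responders and 2 non-responders

Because Beta–binomial updating is additive in the counts, the combined data contributed (α_post−α_prior, β_post−β_prior) successes and failures.
Total across both batches: 32−5=27 responders, 23−10=13 non-responders.
Subtract the second batch: 27−15=12 responders and 13−11=2 non-responders.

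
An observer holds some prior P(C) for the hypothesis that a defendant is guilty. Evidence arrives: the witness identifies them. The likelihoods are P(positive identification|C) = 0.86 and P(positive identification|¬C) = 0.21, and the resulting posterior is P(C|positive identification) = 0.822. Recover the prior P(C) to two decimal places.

Bayes' rule in odds form gives O(C|E) = O(C)·[P(E|C)/P(E|¬C)], hence O(C) = O(C|E)/LR.
Posterior odds = 0.822/(1−0.822) = 4.6180. LR = 0.86/0.21 = 4.0952.
Prior odds = 4.6180/4.0952 = 1.1277, so P(C) = 1.1277/(1+1.1277) ≈ 0.53.

P(C) = 0.53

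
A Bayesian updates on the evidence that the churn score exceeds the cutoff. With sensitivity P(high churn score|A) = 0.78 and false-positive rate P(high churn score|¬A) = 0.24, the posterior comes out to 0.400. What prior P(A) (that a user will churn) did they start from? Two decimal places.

Bayes' rule in odds form gives O(A|E) = O(A)·[P(E|A)/P(E|¬A)], hence O(A) = O(A|E)/LR.
Posterior odds = 0.400/(1−0.400) = 0.6667. LR = 0.78/0.24 = 3.2500.
Prior odds = 0.6667/3.2500 = 0.2051, so P(A) = 0.2051/(1+0.2051) ≈ 0.17.

P(A) = 0.17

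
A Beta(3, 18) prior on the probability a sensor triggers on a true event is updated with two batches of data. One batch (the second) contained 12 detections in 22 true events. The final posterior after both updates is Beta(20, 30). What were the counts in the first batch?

Because Beta–binomial updating is additive in the counts, the combined data contributed (α_post−α_prior, β_post−β_prior) successes and failures.
Total across both batches: 20−3=17 detections, 30−18=12 misses.
Subtract the second batch: 17−12=5 detections and 12−10=2 misses.

5 detections and 2 misses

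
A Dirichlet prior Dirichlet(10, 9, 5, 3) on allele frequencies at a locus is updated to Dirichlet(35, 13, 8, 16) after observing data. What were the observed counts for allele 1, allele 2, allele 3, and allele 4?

For a Dirichlet(α) prior with multinomial counts c, the posterior is Dirichlet(α + c) componentwise.
Counts are posterior − prior componentwise: 35−10=25, 13−9=4, 8−5=3, 16−3=13.

counts (25, 4, 3, 13)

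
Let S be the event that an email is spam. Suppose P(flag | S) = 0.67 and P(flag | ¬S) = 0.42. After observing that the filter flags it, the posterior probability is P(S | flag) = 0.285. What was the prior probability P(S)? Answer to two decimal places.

Bayes' rule in odds form gives O(S|E) = O(S)·[P(E|S)/P(E|¬S)], hence O(S) = O(S|E)/LR.
Posterior odds = 0.285/(1−0.285) = 0.3986. LR = 0.67/0.42 = 1.5952.
Prior odds = 0.3986/1.5952 = 0.2499, so P(S) = 0.2499/(1+0.2499) ≈ 0.20.

P(S) = 0.20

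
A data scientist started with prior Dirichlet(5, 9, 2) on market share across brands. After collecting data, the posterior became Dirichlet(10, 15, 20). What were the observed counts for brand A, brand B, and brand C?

counts (5, 6, 18)

For a Dirichlet(α) prior with multinomial counts c, the posterior is Dirichlet(α + c) componentwise.
Counts are posterior − prior componentwise: 10−5=5, 15−9=6, 20−2=18.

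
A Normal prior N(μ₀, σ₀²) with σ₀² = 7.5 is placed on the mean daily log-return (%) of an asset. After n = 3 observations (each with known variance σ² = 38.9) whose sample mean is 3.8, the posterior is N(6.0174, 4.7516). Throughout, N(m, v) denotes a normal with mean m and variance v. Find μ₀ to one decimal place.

With known observation variance, the Normal–Normal posterior has precision τ_n = τ₀ + n/σ² and mean μ_n = (τ₀μ₀ + (n/σ²)x̄)/τ_n.
Here τ₀ = 1/7.5 = 0.133333 and τ_data = 3/38.9 = 0.077121, so τ_n = 0.210454.
Rearranging for μ₀: μ₀ = (μ_n·τ_n − τ_data·x̄)/τ₀ = (6.0174·0.210454 − 0.077121·3.8) / 0.133333 = 0.973326/0.133333 ≈ 7.3.

μ₀ = 7.3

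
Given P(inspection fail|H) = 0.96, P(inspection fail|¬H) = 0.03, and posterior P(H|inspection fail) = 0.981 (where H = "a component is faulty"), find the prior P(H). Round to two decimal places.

P(H) = 0.62

Bayes' rule in odds form gives O(H|E) = O(H)·[P(E|H)/P(E|¬H)], hence O(H) = O(H|E)/LR.
Posterior odds = 0.981/(1−0.981) = 51.6316. LR = 0.96/0.03 = 32.0000.
Prior odds = 51.6316/32.0000 = 1.6135, so P(H) = 1.6135/(1+1.6135) ≈ 0.62.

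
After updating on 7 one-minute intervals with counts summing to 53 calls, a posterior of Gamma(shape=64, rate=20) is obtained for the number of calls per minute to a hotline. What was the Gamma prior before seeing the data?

Gamma(shape=11, rate=13)

Gamma–Poisson conjugacy: posterior shape = α + Σxᵢ, posterior rate = β + n.
So α = 64 − 53 = 11 and β = 20 − 7 = 13.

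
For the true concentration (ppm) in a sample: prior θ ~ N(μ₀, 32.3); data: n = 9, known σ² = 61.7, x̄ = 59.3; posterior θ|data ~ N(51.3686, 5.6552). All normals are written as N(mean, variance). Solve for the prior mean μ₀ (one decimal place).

μ₀ = 14.0

With known observation variance, the Normal–Normal posterior has precision τ_n = τ₀ + n/σ² and mean μ_n = (τ₀μ₀ + (n/σ²)x̄)/τ_n.
Here τ₀ = 1/32.3 = 0.030960 and τ_data = 9/61.7 = 0.145867, so τ_n = 0.176827.
Rearranging for μ₀: μ₀ = (μ_n·τ_n − τ_data·x̄)/τ₀ = (51.3686·0.176827 − 0.145867·59.3) / 0.030960 = 0.433442/0.030960 ≈ 14.0.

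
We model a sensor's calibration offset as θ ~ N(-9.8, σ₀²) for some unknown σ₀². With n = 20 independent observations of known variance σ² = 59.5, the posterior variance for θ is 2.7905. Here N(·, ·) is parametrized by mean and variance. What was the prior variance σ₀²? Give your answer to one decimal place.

σ₀² = 45.0

Posterior precision equals prior precision plus data precision: 1/σ_n² = 1/σ₀² + n/σ².
So 1/σ₀² = 1/2.7905 − 20/59.5 = 0.358359 − 0.336134 = 0.022225.
Hence σ₀² = 1/0.022225 ≈ 45.0.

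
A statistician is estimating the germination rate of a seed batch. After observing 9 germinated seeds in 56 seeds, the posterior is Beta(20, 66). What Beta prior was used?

Beta(11, 19)

Under Beta–binomial conjugacy the posterior parameters are (a+s, b+f).
So a = 20 − 9 = 11 and b = 66 − 47 = 19.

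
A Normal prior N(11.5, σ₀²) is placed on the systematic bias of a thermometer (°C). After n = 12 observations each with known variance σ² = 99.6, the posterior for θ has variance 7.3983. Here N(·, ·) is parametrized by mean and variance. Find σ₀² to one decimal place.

σ₀² = 68.1

For the Normal–Normal model with known σ², precisions add: τ_n = τ₀ + n/σ².
So 1/σ₀² = 1/7.3983 − 12/99.6 = 0.135166 − 0.120482 = 0.014684.
Hence σ₀² = 1/0.014684 ≈ 68.1.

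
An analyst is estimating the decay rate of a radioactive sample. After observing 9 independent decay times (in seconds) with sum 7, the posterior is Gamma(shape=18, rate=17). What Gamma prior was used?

Gamma(shape=9, rate=10)

For an exponential likelihood with a Gamma(α, β) prior on the rate, n observations with total T give posterior Gamma(α+n, β+T).
So α = 18 − 9 = 9 and β = 17 − 7 = 10.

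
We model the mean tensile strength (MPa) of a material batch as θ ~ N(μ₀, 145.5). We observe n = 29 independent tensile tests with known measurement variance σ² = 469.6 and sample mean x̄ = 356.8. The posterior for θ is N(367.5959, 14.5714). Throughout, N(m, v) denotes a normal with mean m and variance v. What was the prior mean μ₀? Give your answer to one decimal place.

μ₀ = 464.6

With known observation variance, the Normal–Normal posterior has precision τ_n = τ₀ + n/σ² and mean μ_n = (τ₀μ₀ + (n/σ²)x̄)/τ_n.
Here τ₀ = 1/145.5 = 0.006873 and τ_data = 29/469.6 = 0.061755, so τ_n = 0.068628.
Rearranging for μ₀: μ₀ = (μ_n·τ_n − τ_data·x̄)/τ₀ = (367.5959·0.068628 − 0.061755·356.8) / 0.006873 = 3.193187/0.006873 ≈ 464.6.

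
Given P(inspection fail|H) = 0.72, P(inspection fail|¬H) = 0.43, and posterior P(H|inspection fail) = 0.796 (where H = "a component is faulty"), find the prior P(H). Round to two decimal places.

Bayes' rule in odds form gives O(H|E) = O(H)·[P(E|H)/P(E|¬H)], hence O(H) = O(H|E)/LR.
Posterior odds = 0.796/(1−0.796) = 3.9020. LR = 0.72/0.43 = 1.6744.
Prior odds = 3.9020/1.6744 = 2.3304, so P(H) = 2.3304/(1+2.3304) ≈ 0.70.

P(H) = 0.70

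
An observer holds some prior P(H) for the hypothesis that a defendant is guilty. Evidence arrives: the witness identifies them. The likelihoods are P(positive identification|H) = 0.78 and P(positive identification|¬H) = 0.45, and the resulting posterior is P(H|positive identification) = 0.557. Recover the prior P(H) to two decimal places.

Bayes' rule in odds form gives O(H|E) = O(H)·[P(E|H)/P(E|¬H)], hence O(H) = O(H|E)/LR.
Posterior odds = 0.557/(1−0.557) = 1.2573. LR = 0.78/0.45 = 1.7333.
Prior odds = 1.2573/1.7333 = 0.7254, so P(H) = 0.7254/(1+0.7254) ≈ 0.42.

P(H) = 0.42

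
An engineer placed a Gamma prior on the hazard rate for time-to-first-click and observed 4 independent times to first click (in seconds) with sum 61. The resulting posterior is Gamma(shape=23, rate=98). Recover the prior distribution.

Gamma(shape=19, rate=37)

For an exponential likelihood with a Gamma(α, β) prior on the rate, n observations with total T give posterior Gamma(α+n, β+T).
So α = 23 − 4 = 19 and β = 98 − 61 = 37.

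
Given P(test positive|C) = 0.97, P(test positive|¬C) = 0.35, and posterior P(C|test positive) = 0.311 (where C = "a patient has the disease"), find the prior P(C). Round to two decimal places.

P(C) = 0.14

In odds form, posterior odds = prior odds × likelihood ratio, so prior odds = posterior odds ÷ LR.
Posterior odds = 0.311/(1−0.311) = 0.4514. LR = 0.97/0.35 = 2.7714.
Prior odds = 0.4514/2.7714 = 0.1629, so P(C) = 0.1629/(1+0.1629) ≈ 0.14.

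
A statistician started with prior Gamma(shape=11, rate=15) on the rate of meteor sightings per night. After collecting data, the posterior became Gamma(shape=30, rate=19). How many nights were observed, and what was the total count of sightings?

n = 4 nights with total 19 sightings

A Gamma(α, β) prior (rate parametrization) on a Poisson rate with n observations summing to S gives posterior Gamma(α+S, β+n).
Matching: Σxᵢ = 30 − 11 = 19 and n = 19 − 15 = 4.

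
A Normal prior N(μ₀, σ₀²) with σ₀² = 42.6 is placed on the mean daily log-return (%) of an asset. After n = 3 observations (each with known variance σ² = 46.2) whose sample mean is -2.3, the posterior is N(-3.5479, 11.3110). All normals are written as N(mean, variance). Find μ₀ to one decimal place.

μ₀ = -7.0

The posterior mean is a precision-weighted average: μ_n = (τ₀μ₀ + τ_data·x̄)/(τ₀+τ_data), with τ₀=1/σ₀² and τ_data=n/σ².
Here τ₀ = 1/42.6 = 0.023474 and τ_data = 3/46.2 = 0.064935, so τ_n = 0.088409.
Rearranging for μ₀: μ₀ = (μ_n·τ_n − τ_data·x̄)/τ₀ = (-3.5479·0.088409 − 0.064935·-2.3) / 0.023474 = -0.164316/0.023474 ≈ -7.0.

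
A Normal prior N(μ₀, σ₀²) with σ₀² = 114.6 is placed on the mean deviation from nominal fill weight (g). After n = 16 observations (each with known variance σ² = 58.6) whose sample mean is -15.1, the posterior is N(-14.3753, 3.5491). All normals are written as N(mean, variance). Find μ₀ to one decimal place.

μ₀ = 8.3

The posterior mean is a precision-weighted average: μ_n = (τ₀μ₀ + τ_data·x̄)/(τ₀+τ_data), with τ₀=1/σ₀² and τ_data=n/σ².
Here τ₀ = 1/114.6 = 0.008726 and τ_data = 16/58.6 = 0.273038, so τ_n = 0.281764.
Rearranging for μ₀: μ₀ = (μ_n·τ_n − τ_data·x̄)/τ₀ = (-14.3753·0.281764 − 0.273038·-15.1) / 0.008726 = 0.072432/0.008726 ≈ 8.3.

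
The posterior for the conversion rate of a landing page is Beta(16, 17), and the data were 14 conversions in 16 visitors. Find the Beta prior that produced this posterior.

A Beta(a, b) prior with s successes and f failures in binomial data gives a Beta(a+s, b+f) posterior.
Subtract the data counts: 16−14=2, 17−2=15.

Beta(2, 15)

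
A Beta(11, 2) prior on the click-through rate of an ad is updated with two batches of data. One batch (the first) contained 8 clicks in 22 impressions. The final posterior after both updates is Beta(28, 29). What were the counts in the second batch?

9 clicks and 13 non-clicks

Sequential conjugate updates are equivalent to a single update on the pooled data, so total successes = posterior α − prior α and total failures = posterior β − prior β.
Total across both batches: 28−11=17 clicks, 29−2=27 non-clicks.
Subtract the first batch: 17−8=9 clicks and 27−14=13 non-clicks.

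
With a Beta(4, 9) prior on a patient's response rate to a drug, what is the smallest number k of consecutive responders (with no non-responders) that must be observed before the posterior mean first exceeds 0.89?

After k responders and 0 non-responders the posterior is Beta(4+k, 9), with mean (4+k)/(4+9+k).
Set (4+k)/(13+k) > 0.89 and solve: k > (0.89·13 − 4)/(1 − 0.89) = 68.818.
The smallest integer exceeding 68.818 is 69.

k = 69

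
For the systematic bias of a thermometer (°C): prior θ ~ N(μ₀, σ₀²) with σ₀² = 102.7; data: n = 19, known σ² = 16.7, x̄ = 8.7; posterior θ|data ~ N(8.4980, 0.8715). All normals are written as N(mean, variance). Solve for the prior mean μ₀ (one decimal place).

With known observation variance, the Normal–Normal posterior has precision τ_n = τ₀ + n/σ² and mean μ_n = (τ₀μ₀ + (n/σ²)x̄)/τ_n.
Here τ₀ = 1/102.7 = 0.009737 and τ_data = 19/16.7 = 1.137725, so τ_n = 1.147462.
Rearranging for μ₀: μ₀ = (μ_n·τ_n − τ_data·x̄)/τ₀ = (8.4980·1.147462 − 1.137725·8.7) / 0.009737 = -0.147075/0.009737 ≈ -15.1.

μ₀ = -15.1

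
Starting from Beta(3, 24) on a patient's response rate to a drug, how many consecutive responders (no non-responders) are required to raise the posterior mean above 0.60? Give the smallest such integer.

After k responders and 0 non-responders the posterior is Beta(3+k, 24), with mean (3+k)/(3+24+k).
Set (3+k)/(27+k) > 0.60 and solve: k > (0.60·27 − 3)/(1 − 0.60) = 33.000.
The smallest integer exceeding 33.000 is 34, and checking k=34: (37)/(61) = 0.6066 > 0.60.

k = 34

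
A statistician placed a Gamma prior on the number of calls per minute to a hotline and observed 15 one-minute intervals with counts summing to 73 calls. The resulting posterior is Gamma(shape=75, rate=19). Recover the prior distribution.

A Gamma(α, β) prior (rate parametrization) on a Poisson rate with n observations summing to S gives posterior Gamma(α+S, β+n).
So α = 75 − 73 = 2 and β = 19 − 15 = 4.

Gamma(shape=2, rate=4)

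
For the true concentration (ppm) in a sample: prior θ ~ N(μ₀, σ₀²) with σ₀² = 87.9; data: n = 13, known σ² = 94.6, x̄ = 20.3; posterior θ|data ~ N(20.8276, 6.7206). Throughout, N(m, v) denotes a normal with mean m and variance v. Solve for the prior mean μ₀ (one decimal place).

With known observation variance, the Normal–Normal posterior has precision τ_n = τ₀ + n/σ² and mean μ_n = (τ₀μ₀ + (n/σ²)x̄)/τ_n.
Here τ₀ = 1/87.9 = 0.011377 and τ_data = 13/94.6 = 0.137421, so τ_n = 0.148798.
Rearranging for μ₀: μ₀ = (μ_n·τ_n − τ_data·x̄)/τ₀ = (20.8276·0.148798 − 0.137421·20.3) / 0.011377 = 0.309459/0.011377 ≈ 27.2.

μ₀ = 27.2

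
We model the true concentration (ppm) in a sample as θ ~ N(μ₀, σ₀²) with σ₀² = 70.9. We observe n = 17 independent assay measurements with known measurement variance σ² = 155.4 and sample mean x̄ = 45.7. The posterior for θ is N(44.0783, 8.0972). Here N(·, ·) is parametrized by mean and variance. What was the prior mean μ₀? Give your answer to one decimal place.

μ₀ = 31.5

The posterior mean is a precision-weighted average: μ_n = (τ₀μ₀ + τ_data·x̄)/(τ₀+τ_data), with τ₀=1/σ₀² and τ_data=n/σ².
Here τ₀ = 1/70.9 = 0.014104 and τ_data = 17/155.4 = 0.109395, so τ_n = 0.123499.
Rearranging for μ₀: μ₀ = (μ_n·τ_n − τ_data·x̄)/τ₀ = (44.0783·0.123499 − 0.109395·45.7) / 0.014104 = 0.444274/0.014104 ≈ 31.5.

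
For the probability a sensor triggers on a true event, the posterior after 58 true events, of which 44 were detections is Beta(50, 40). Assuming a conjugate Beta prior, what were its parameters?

Beta(6, 26)

A Beta(a, b) prior with s successes and f failures in binomial data gives a Beta(a+s, b+f) posterior.
Subtract the data counts: 50−44=6, 40−14=26.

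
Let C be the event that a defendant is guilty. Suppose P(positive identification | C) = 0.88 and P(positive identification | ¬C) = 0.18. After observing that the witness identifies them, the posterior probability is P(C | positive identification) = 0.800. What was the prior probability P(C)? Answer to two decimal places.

Bayes' rule in odds form gives O(C|E) = O(C)·[P(E|C)/P(E|¬C)], hence O(C) = O(C|E)/LR.
Posterior odds = 0.800/(1−0.800) = 4.0000. LR = 0.88/0.18 = 4.8889.
Prior odds = 4.0000/4.8889 = 0.8182, so P(C) = 0.8182/(1+0.8182) ≈ 0.45.

P(C) = 0.45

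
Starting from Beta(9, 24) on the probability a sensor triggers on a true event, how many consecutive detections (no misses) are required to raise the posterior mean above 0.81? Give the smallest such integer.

k = 94

After k detections and 0 misses the posterior is Beta(9+k, 24), with mean (9+k)/(9+24+k).
Set (9+k)/(33+k) > 0.81 and solve: k > (0.81·33 − 9)/(1 − 0.81) = 93.316.
The smallest integer exceeding 93.316 is 94, and checking k=94: (103)/(127) = 0.8110 > 0.81.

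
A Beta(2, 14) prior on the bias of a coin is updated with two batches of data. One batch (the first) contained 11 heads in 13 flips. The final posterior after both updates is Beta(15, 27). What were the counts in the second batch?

Because Beta–binomial updating is additive in the counts, the combined data contributed (α_post−α_prior, β_post−β_prior) successes and failures.
Total across both batches: 15−2=13 heads, 27−14=13 tails.
Subtract the first batch: 13−11=2 heads and 13−2=11 tails.

2 heads and 11 tails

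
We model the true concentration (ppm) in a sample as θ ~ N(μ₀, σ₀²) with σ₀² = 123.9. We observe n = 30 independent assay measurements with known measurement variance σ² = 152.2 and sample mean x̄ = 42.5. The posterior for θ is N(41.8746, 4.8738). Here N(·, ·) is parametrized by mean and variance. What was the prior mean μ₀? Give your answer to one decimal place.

The posterior mean is a precision-weighted average: μ_n = (τ₀μ₀ + τ_data·x̄)/(τ₀+τ_data), with τ₀=1/σ₀² and τ_data=n/σ².
Here τ₀ = 1/123.9 = 0.008071 and τ_data = 30/152.2 = 0.197109, so τ_n = 0.205180.
Rearranging for μ₀: μ₀ = (μ_n·τ_n − τ_data·x̄)/τ₀ = (41.8746·0.205180 − 0.197109·42.5) / 0.008071 = 0.214698/0.008071 ≈ 26.6.

μ₀ = 26.6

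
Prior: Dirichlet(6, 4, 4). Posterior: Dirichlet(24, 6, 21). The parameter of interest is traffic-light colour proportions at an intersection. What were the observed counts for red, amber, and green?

counts (18, 2, 17)

For a Dirichlet(α) prior with multinomial counts c, the posterior is Dirichlet(α + c) componentwise.
Counts are posterior − prior componentwise: 24−6=18, 6−4=2, 21−4=17.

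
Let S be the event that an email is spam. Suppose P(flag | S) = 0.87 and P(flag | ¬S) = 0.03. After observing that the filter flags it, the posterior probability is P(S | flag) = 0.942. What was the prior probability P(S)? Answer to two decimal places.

In odds form, posterior odds = prior odds × likelihood ratio, so prior odds = posterior odds ÷ LR.
Posterior odds = 0.942/(1−0.942) = 16.2414. LR = 0.87/0.03 = 29.0000.
Prior odds = 16.2414/29.0000 = 0.5600, so P(S) = 0.5600/(1+0.5600) ≈ 0.36.

P(S) = 0.36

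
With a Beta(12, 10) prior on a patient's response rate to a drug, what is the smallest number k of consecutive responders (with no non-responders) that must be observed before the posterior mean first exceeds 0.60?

k = 4

After k responders and 0 non-responders the posterior is Beta(12+k, 10), with mean (12+k)/(12+10+k).
Set (12+k)/(22+k) > 0.60 and solve: k > (0.60·22 − 12)/(1 − 0.60) = 3.000.
The smallest integer exceeding 3.000 is 4, and checking k=4: (16)/(26) = 0.6154 > 0.60.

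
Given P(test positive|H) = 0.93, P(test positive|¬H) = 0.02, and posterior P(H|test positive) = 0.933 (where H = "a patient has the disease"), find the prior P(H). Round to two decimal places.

Bayes' rule in odds form gives O(H|E) = O(H)·[P(E|H)/P(E|¬H)], hence O(H) = O(H|E)/LR.
Posterior odds = 0.933/(1−0.933) = 13.9254. LR = 0.93/0.02 = 46.5000.
Prior odds = 13.9254/46.5000 = 0.2995, so P(H) = 0.2995/(1+0.2995) ≈ 0.23.

P(H) = 0.23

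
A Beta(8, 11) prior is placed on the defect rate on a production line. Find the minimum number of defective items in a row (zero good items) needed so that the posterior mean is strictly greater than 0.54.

After k defective items and 0 good items the posterior is Beta(8+k, 11), with mean (8+k)/(8+11+k).
Set (8+k)/(19+k) > 0.54 and solve: k > (0.54·19 − 8)/(1 − 0.54) = 4.913.
The smallest integer exceeding 4.913 is 5, and checking k=5: (13)/(24) = 0.5417 > 0.54.

k = 5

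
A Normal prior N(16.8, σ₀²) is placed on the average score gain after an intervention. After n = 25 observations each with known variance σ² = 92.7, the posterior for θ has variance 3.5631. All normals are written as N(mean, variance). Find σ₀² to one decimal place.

Posterior precision equals prior precision plus data precision: 1/σ_n² = 1/σ₀² + n/σ².
So 1/σ₀² = 1/3.5631 − 25/92.7 = 0.280654 − 0.269687 = 0.010967.
Hence σ₀² = 1/0.010967 ≈ 91.2.

σ₀² = 91.2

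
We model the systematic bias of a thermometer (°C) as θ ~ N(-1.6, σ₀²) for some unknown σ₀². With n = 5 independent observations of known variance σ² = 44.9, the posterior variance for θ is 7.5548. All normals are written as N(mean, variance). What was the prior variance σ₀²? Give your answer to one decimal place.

Posterior precision equals prior precision plus data precision: 1/σ_n² = 1/σ₀² + n/σ².
So 1/σ₀² = 1/7.5548 − 5/44.9 = 0.132366 − 0.111359 = 0.021007.
Hence σ₀² = 1/0.021007 ≈ 47.6.

σ₀² = 47.6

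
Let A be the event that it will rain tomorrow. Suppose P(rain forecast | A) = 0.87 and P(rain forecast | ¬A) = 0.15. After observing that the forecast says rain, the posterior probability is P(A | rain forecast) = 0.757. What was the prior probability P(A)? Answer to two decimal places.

P(A) = 0.35

Bayes' rule in odds form gives O(A|E) = O(A)·[P(E|A)/P(E|¬A)], hence O(A) = O(A|E)/LR.
Posterior odds = 0.757/(1−0.757) = 3.1152. LR = 0.87/0.15 = 5.8000.
Prior odds = 3.1152/5.8000 = 0.5371, so P(A) = 0.5371/(1+0.5371) ≈ 0.35.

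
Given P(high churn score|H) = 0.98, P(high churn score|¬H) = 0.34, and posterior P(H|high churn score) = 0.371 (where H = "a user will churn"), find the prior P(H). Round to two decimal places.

P(H) = 0.17

In odds form, posterior odds = prior odds × likelihood ratio, so prior odds = posterior odds ÷ LR.
Posterior odds = 0.371/(1−0.371) = 0.5898. LR = 0.98/0.34 = 2.8824.
Prior odds = 0.5898/2.8824 = 0.2046, so P(H) = 0.2046/(1+0.2046) ≈ 0.17.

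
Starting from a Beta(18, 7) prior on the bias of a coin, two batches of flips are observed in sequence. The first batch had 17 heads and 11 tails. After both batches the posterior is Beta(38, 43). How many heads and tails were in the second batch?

Sequential conjugate updates are equivalent to a single update on the pooled data, so total successes = posterior α − prior α and total failures = posterior β − prior β.
Total across both batches: 38−18=20 heads, 43−7=36 tails.
Subtract the first batch: 20−17=3 heads and 36−11=25 tails.

3 heads and 25 tails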